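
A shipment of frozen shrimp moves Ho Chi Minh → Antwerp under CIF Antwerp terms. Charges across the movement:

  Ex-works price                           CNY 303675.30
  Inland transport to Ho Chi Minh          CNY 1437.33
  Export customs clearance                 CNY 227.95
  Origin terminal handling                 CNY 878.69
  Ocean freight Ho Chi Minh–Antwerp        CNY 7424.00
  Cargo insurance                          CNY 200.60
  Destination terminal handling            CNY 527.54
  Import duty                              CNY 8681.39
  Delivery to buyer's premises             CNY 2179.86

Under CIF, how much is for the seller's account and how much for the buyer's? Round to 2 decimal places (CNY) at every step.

Seller: CNY 313843.87; buyer: CNY 11388.79

CIF: the seller pays costs through ocean freight and marine insurance to the destination port.
Seller's account: goods 303675.30 + inland to port 1437.33 + export clearance 227.95 + origin terminal 878.69 + freight 7424.00 + insurance 200.60 = 313843.87
Buyer's account: destination terminal 527.54 + duty 8681.39 + delivery 2179.86 = 11388.79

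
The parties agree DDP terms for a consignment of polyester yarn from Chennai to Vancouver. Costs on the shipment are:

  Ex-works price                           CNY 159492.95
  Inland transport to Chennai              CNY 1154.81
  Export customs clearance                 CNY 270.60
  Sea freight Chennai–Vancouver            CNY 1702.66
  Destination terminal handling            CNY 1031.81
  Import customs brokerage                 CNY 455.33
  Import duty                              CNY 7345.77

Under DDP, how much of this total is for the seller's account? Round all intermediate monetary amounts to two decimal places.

Seller's account: CNY 171453.93

DDP: the seller bears all costs including import duty.
Seller's account: goods 159492.95 + inland to port 1154.81 + export clearance 270.60 + freight 1702.66 + destination terminal 1031.81 + brokerage 455.33 + duty 7345.77 = 171453.93
Buyer's account: 0.00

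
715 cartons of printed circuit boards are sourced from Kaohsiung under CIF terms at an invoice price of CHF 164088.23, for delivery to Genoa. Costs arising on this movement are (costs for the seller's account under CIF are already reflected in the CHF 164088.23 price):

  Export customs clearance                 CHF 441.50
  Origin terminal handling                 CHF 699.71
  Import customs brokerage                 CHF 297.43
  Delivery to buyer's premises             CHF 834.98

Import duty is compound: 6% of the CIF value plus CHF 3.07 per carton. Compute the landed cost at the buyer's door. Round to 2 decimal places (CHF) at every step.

CIF: the seller pays costs through ocean freight and marine insurance to the destination port.
Already in the invoice (seller's account under CIF): export clearance, origin terminal — exclude.
The CIF price already equals the CIF value: 164088.23
Ad valorem component: 164088.23 × 6% = 9845.29
Specific component: 715 × 3.07 = 2195.05
Import duty = 9845.29 + 2195.05 = 12040.34
Buyer bears: brokerage 297.43 + delivery 834.98 + duty 12040.34 = 13172.75
Landed cost = invoice 164088.23 + 13172.75 = 177260.98

Total landed cost: CHF 177260.98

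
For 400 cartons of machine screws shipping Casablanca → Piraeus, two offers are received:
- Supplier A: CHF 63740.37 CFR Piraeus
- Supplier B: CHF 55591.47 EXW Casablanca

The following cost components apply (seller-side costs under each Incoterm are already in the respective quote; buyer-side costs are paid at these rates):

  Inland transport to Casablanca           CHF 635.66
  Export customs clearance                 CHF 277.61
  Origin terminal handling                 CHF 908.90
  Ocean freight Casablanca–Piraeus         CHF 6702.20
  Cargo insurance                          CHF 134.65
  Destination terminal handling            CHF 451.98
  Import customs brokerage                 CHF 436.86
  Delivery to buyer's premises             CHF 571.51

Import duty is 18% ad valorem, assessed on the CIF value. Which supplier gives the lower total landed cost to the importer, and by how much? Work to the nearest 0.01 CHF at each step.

Supplier A (CFR):
CIF value = CFR price + insurance = 63740.37 + 134.65 = 63875.02
Import duty = 63875.02 × 18% = 11497.50
Buyer bears (A): 134.65 + 451.98 + 436.86 + 571.51 = 1595.00
Landed cost (A) = invoice 63740.37 + 1595.00 + duty 11497.50 = 76832.87
Supplier B (EXW):
CIF value = EXW price + inland to port + export clearance + origin terminal + freight + insurance = 55591.47 + 635.66 + 277.61 + 908.90 + 6702.20 + 134.65 = 64250.49
Import duty = 64250.49 × 18% = 11565.09
Buyer bears (B): 635.66 + 277.61 + 908.90 + 6702.20 + 134.65 + 451.98 + 436.86 + 571.51 = 10119.37
Landed cost (B) = invoice 55591.47 + 10119.37 + duty 11565.09 = 77275.93
Difference = |76832.87 − 77275.93| = 443.06

Supplier A is cheaper by CHF 443.06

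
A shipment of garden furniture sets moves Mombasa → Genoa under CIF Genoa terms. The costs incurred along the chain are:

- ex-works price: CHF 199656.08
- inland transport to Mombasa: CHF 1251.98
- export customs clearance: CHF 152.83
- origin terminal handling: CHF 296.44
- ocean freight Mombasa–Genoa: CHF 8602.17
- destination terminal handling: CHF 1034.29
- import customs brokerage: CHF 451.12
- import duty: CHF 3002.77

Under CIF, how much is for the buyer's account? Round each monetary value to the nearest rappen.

Buyer's account: CHF 4488.18

CIF: the seller pays costs through ocean freight and marine insurance to the destination port.
Seller's account: goods 199656.08 + inland to port 1251.98 + export clearance 152.83 + origin terminal 296.44 + freight 8602.17 = 209959.50
Buyer's account: destination terminal 1034.29 + brokerage 451.12 + duty 3002.77 = 4488.18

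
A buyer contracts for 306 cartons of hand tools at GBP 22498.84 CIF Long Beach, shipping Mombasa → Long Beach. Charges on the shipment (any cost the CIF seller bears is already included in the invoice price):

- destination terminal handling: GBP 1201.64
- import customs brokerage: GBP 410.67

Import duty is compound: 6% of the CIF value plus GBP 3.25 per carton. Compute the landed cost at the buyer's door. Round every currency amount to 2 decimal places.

CIF: the seller pays costs through ocean freight and marine insurance to the destination port.
The CIF price already equals the CIF value: 22498.84
Ad valorem component: 22498.84 × 6% = 1349.93
Specific component: 306 × 3.25 = 994.50
Import duty = 1349.93 + 994.50 = 2344.43
Buyer bears: destination terminal 1201.64 + brokerage 410.67 + duty 2344.43 = 3956.74
Landed cost = invoice 22498.84 + 3956.74 = 26455.58

Total landed cost: GBP 26455.58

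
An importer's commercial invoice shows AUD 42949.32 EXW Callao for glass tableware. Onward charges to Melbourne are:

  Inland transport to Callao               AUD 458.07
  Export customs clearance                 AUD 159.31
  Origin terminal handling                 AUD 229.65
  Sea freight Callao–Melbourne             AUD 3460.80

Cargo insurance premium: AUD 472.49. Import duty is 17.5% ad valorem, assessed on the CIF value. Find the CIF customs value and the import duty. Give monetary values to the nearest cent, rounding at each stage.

CIF = EXW price + pre-shipment costs + freight + insurance
CIF = 42949.32 + 458.07 + 159.31 + 229.65 + 3460.80 + 472.49 = 47729.64
Import duty = 47729.64 × 17.5% = 8352.69

CIF value: AUD 47729.64; import duty: AUD 8352.69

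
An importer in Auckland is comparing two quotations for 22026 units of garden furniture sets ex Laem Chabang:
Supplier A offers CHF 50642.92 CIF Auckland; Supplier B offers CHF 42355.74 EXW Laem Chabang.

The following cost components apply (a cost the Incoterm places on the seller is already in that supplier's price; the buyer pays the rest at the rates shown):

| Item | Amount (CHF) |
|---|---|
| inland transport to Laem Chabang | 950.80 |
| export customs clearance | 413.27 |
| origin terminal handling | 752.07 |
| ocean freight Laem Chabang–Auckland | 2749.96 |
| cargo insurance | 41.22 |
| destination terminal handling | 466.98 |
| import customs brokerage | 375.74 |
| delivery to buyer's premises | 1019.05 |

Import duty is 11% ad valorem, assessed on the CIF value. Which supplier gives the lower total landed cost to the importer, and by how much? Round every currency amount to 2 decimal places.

Supplier B is cheaper by CHF 3751.64

Supplier A (CIF):
The CIF price already equals the CIF value: 50642.92
Import duty = 50642.92 × 11% = 5570.72
Buyer bears (A): 466.98 + 375.74 + 1019.05 = 1861.77
Landed cost (A) = invoice 50642.92 + 1861.77 + duty 5570.72 = 58075.41
Supplier B (EXW):
CIF value = EXW price + inland to port + export clearance + origin terminal + freight + insurance = 42355.74 + 950.80 + 413.27 + 752.07 + 2749.96 + 41.22 = 47263.06
Import duty = 47263.06 × 11% = 5198.94
Buyer bears (B): 950.80 + 413.27 + 752.07 + 2749.96 + 41.22 + 466.98 + 375.74 + 1019.05 = 6769.09
Landed cost (B) = invoice 42355.74 + 6769.09 + duty 5198.94 = 54323.77
Difference = |58075.41 − 54323.77| = 3751.64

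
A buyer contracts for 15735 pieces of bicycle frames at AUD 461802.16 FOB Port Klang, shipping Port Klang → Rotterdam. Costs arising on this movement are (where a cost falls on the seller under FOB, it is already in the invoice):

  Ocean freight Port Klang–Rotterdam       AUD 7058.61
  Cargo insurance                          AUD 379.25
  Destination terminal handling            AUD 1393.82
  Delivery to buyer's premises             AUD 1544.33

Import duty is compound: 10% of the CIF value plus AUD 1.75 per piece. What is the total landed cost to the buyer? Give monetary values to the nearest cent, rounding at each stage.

FOB: the seller bears costs until goods are on board at the origin port; the buyer bears freight, insurance and all costs thereafter.
CIF value = FOB price + freight + insurance = 461802.16 + 7058.61 + 379.25 = 469240.02
Ad valorem component: 469240.02 × 10% = 46924.00
Specific component: 15735 × 1.75 = 27536.25
Import duty = 46924.00 + 27536.25 = 74460.25
Buyer bears: freight 7058.61 + insurance 379.25 + destination terminal 1393.82 + delivery 1544.33 + duty 74460.25 = 84836.26
Landed cost = invoice 461802.16 + 84836.26 = 546638.42

Total landed cost: AUD 546638.42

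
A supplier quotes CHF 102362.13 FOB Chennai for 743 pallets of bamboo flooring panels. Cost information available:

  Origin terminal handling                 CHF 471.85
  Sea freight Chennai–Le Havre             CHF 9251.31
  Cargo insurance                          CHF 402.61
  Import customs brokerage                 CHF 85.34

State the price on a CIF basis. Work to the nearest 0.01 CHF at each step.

CIF price: CHF 112016.05

Not relevant to the conversion: origin terminal — on the seller under both FOB and CIF; already in the FOB price and stays in the CIF price. brokerage — on the buyer under both terms; not part of either seller's price.
From FOB to CIF, the seller additionally bears: freight, insurance.
CIF price = 102362.13 + 9251.31 + 402.61 = 112016.05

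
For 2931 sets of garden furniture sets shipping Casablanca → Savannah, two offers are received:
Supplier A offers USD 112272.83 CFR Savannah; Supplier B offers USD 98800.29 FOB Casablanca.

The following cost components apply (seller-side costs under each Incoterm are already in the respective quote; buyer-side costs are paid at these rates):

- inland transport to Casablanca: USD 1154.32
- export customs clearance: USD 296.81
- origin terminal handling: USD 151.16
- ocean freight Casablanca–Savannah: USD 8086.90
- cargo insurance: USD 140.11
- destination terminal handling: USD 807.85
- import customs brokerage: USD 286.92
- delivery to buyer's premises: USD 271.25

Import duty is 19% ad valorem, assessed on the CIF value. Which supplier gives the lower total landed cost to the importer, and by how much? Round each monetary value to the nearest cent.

Supplier A (CFR):
CIF value = CFR price + insurance = 112272.83 + 140.11 = 112412.94
Import duty = 112412.94 × 19% = 21358.46
Buyer bears (A): 140.11 + 807.85 + 286.92 + 271.25 = 1506.13
Landed cost (A) = invoice 112272.83 + 1506.13 + duty 21358.46 = 135137.42
Supplier B (FOB):
CIF value = FOB price + freight + insurance = 98800.29 + 8086.90 + 140.11 = 107027.30
Import duty = 107027.30 × 19% = 20335.19
Buyer bears (B): 8086.90 + 140.11 + 807.85 + 286.92 + 271.25 = 9593.03
Landed cost (B) = invoice 98800.29 + 9593.03 + duty 20335.19 = 128728.51
Difference = |135137.42 − 128728.51| = 6408.91

Supplier B is cheaper by USD 6408.91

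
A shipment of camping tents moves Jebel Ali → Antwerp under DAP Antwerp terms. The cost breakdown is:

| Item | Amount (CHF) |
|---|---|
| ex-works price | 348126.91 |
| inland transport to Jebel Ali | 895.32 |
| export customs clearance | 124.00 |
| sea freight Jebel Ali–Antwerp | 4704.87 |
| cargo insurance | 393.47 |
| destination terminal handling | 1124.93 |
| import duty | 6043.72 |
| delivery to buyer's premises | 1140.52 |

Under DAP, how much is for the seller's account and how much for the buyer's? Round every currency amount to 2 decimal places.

DAP: the seller bears all costs to the named destination except import duty and clearance.
Seller's account: goods 348126.91 + inland to port 895.32 + export clearance 124.00 + freight 4704.87 + insurance 393.47 + destination terminal 1124.93 + delivery 1140.52 = 356510.02
Buyer's account: duty 6043.72 = 6043.72

Seller: CHF 356510.02; buyer: CHF 6043.72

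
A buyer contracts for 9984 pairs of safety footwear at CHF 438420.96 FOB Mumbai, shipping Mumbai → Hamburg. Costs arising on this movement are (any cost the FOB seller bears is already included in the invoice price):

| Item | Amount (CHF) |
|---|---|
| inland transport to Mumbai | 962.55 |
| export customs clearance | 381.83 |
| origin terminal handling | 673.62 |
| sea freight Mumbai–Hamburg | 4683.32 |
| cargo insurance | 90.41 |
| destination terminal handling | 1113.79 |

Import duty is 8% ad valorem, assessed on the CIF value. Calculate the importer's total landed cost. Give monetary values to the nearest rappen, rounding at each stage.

FOB: the seller bears costs until goods are on board at the origin port; the buyer bears freight, insurance and all costs thereafter.
Already in the invoice (seller's account under FOB): inland to port, export clearance, origin terminal — exclude.
CIF value = FOB price + freight + insurance = 438420.96 + 4683.32 + 90.41 = 443194.69
Import duty = 443194.69 × 8% = 35455.58
Buyer bears: freight 4683.32 + insurance 90.41 + destination terminal 1113.79 + duty 35455.58 = 41343.10
Landed cost = invoice 438420.96 + 41343.10 = 479764.06

Total landed cost: CHF 479764.06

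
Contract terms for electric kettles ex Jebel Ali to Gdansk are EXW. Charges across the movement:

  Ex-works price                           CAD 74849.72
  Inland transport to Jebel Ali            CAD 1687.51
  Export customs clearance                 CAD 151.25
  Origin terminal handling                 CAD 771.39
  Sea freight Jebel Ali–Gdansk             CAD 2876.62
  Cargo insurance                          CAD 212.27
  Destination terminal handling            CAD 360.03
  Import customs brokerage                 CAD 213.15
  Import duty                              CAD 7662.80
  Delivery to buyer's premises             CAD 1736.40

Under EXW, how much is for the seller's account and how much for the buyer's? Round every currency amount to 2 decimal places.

EXW: the seller makes goods available at their premises; the buyer bears all onward costs.
Seller's account: goods 74849.72 = 74849.72
Buyer's account: inland to port 1687.51 + export clearance 151.25 + origin terminal 771.39 + freight 2876.62 + insurance 212.27 + destination terminal 360.03 + brokerage 213.15 + duty 7662.80 + delivery 1736.40 = 15671.42

Seller: CAD 74849.72; buyer: CAD 15671.42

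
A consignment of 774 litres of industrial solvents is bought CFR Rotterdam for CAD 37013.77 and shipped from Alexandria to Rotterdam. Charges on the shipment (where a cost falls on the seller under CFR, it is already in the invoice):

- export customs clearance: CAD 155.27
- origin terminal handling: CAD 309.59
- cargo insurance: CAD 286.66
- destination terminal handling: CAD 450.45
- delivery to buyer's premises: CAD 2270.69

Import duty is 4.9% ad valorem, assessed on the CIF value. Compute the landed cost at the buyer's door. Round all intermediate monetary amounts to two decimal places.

Total landed cost: CAD 41849.29

CFR: the seller pays costs through ocean freight to the destination port, but not insurance.
Already in the invoice (seller's account under CFR): export clearance, origin terminal — exclude.
CIF value = CFR price + insurance = 37013.77 + 286.66 = 37300.43
Import duty = 37300.43 × 4.9% = 1827.72
Buyer bears: insurance 286.66 + destination terminal 450.45 + delivery 2270.69 + duty 1827.72 = 4835.52
Landed cost = invoice 37013.77 + 4835.52 = 41849.29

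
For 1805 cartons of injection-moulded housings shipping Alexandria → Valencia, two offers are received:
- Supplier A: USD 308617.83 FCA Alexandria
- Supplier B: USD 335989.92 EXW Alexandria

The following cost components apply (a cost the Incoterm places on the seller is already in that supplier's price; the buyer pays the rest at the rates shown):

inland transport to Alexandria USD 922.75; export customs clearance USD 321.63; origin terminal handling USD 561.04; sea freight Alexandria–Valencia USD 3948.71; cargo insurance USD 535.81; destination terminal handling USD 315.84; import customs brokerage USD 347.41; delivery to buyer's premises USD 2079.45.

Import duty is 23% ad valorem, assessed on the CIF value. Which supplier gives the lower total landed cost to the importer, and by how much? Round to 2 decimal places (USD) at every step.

Supplier A is cheaper by USD 35198.26

Supplier A (FCA):
CIF value = FCA price + origin terminal + freight + insurance = 308617.83 + 561.04 + 3948.71 + 535.81 = 313663.39
Import duty = 313663.39 × 23% = 72142.58
Buyer bears (A): 561.04 + 3948.71 + 535.81 + 315.84 + 347.41 + 2079.45 = 7788.26
Landed cost (A) = invoice 308617.83 + 7788.26 + duty 72142.58 = 388548.67
Supplier B (EXW):
CIF value = EXW price + inland to port + export clearance + origin terminal + freight + insurance = 335989.92 + 922.75 + 321.63 + 561.04 + 3948.71 + 535.81 = 342279.86
Import duty = 342279.86 × 23% = 78724.37
Buyer bears (B): 922.75 + 321.63 + 561.04 + 3948.71 + 535.81 + 315.84 + 347.41 + 2079.45 = 9032.64
Landed cost (B) = invoice 335989.92 + 9032.64 + duty 78724.37 = 423746.93
Difference = |388548.67 − 423746.93| = 35198.26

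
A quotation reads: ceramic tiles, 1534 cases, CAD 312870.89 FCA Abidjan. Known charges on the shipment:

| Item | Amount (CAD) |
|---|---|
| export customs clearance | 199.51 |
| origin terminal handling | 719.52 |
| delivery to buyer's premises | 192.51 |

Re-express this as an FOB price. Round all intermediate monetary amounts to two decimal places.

Not relevant to the conversion: export clearance — on the seller under both FCA and FOB; already in the FCA price and stays in the FOB price. delivery — on the buyer under both terms; not part of either seller's price.
From FCA to FOB, the seller additionally bears: origin terminal.
FOB price = 312870.89 + 719.52 = 313590.41

FOB price: CAD 313590.41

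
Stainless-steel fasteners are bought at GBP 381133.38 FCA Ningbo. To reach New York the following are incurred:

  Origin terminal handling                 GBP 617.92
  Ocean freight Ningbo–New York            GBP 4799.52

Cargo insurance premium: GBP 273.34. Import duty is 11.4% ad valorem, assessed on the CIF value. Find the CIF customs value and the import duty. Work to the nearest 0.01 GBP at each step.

CIF value: GBP 386824.16; import duty: GBP 44097.95

CIF = FCA price + pre-shipment costs + freight + insurance
CIF = 381133.38 + 617.92 + 4799.52 + 273.34 = 386824.16
Import duty = 386824.16 × 11.4% = 44097.95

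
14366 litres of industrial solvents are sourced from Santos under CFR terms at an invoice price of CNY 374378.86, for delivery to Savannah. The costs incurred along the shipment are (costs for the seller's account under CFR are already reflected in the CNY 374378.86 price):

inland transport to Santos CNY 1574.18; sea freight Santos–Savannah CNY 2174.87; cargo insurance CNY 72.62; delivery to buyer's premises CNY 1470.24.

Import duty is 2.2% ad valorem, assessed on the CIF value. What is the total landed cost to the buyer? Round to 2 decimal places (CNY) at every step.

Total landed cost: CNY 384159.65

CFR: the seller pays costs through ocean freight to the destination port, but not insurance.
Already in the invoice (seller's account under CFR): inland to port, freight — exclude.
CIF value = CFR price + insurance = 374378.86 + 72.62 = 374451.48
Import duty = 374451.48 × 2.2% = 8237.93
Buyer bears: insurance 72.62 + delivery 1470.24 + duty 8237.93 = 9780.79
Landed cost = invoice 374378.86 + 9780.79 = 384159.65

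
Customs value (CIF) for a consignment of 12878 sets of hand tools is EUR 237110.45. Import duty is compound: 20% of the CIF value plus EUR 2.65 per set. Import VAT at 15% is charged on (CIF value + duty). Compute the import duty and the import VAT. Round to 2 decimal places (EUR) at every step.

Import duty: EUR 81548.79; import VAT: EUR 47798.89

Ad valorem component: 237110.45 × 20% = 47422.09
Specific component: 12878 × 2.65 = 34126.70
Import duty = 47422.09 + 34126.70 = 81548.79
VAT base = CIF + duty = 237110.45 + 81548.79 = 318659.24
Import VAT = 318659.24 × 15% = 47798.89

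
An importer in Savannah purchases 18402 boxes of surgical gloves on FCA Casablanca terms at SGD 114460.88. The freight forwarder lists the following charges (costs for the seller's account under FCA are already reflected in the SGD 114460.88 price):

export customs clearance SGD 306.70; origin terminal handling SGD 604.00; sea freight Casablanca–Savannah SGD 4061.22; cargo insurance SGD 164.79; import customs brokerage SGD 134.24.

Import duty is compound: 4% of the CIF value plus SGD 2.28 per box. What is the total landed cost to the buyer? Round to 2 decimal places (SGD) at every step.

Total landed cost: SGD 166153.33

FCA: the seller delivers export-cleared goods to the carrier; the buyer bears costs from that point.
Already in the invoice (seller's account under FCA): export clearance — exclude.
CIF value = FCA price + origin terminal + freight + insurance = 114460.88 + 604.00 + 4061.22 + 164.79 = 119290.89
Ad valorem component: 119290.89 × 4% = 4771.64
Specific component: 18402 × 2.28 = 41956.56
Import duty = 4771.64 + 41956.56 = 46728.20
Buyer bears: origin terminal 604.00 + freight 4061.22 + insurance 164.79 + brokerage 134.24 + duty 46728.20 = 51692.45
Landed cost = invoice 114460.88 + 51692.45 = 166153.33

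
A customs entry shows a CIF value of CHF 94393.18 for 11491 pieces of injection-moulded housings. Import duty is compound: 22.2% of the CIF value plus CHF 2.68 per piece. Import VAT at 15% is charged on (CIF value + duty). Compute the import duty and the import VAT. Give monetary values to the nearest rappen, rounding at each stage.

Ad valorem component: 94393.18 × 22.2% = 20955.29
Specific component: 11491 × 2.68 = 30795.88
Import duty = 20955.29 + 30795.88 = 51751.17
VAT base = CIF + duty = 94393.18 + 51751.17 = 146144.35
Import VAT = 146144.35 × 15% = 21921.65

Import duty: CHF 51751.17; import VAT: CHF 21921.65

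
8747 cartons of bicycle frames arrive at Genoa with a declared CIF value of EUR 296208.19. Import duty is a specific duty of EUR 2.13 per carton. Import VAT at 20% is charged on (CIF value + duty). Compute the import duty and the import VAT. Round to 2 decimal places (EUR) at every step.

Import duty = 8747 × 2.13 = 18631.11
VAT base = CIF + duty = 296208.19 + 18631.11 = 314839.30
Import VAT = 314839.30 × 20% = 62967.86

Import duty: EUR 18631.11; import VAT: EUR 62967.86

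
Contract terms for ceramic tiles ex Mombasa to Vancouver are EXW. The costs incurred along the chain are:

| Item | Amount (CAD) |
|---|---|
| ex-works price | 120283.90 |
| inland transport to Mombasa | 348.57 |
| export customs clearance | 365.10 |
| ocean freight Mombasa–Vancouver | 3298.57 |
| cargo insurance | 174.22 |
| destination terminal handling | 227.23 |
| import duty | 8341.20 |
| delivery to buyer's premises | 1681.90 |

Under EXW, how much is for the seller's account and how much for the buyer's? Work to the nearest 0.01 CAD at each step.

Seller: CAD 120283.90; buyer: CAD 14436.79

EXW: the seller makes goods available at their premises; the buyer bears all onward costs.
Seller's account: goods 120283.90 = 120283.90
Buyer's account: inland to port 348.57 + export clearance 365.10 + freight 3298.57 + insurance 174.22 + destination terminal 227.23 + duty 8341.20 + delivery 1681.90 = 14436.79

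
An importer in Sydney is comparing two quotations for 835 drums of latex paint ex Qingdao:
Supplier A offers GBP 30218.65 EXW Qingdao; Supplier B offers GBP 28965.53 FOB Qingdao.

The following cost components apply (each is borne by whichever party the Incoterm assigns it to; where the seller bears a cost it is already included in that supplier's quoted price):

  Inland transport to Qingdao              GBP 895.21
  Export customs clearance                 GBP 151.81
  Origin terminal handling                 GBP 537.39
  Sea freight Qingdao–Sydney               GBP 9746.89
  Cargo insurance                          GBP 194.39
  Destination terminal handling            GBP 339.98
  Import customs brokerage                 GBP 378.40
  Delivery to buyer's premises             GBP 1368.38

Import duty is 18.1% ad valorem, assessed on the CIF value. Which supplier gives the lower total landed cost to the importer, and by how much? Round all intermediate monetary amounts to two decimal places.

Supplier B is cheaper by GBP 3351.13

Supplier A (EXW):
CIF value = EXW price + inland to port + export clearance + origin terminal + freight + insurance = 30218.65 + 895.21 + 151.81 + 537.39 + 9746.89 + 194.39 = 41744.34
Import duty = 41744.34 × 18.1% = 7555.73
Buyer bears (A): 895.21 + 151.81 + 537.39 + 9746.89 + 194.39 + 339.98 + 378.40 + 1368.38 = 13612.45
Landed cost (A) = invoice 30218.65 + 13612.45 + duty 7555.73 = 51386.83
Supplier B (FOB):
CIF value = FOB price + freight + insurance = 28965.53 + 9746.89 + 194.39 = 38906.81
Import duty = 38906.81 × 18.1% = 7042.13
Buyer bears (B): 9746.89 + 194.39 + 339.98 + 378.40 + 1368.38 = 12028.04
Landed cost (B) = invoice 28965.53 + 12028.04 + duty 7042.13 = 48035.70
Difference = |51386.83 − 48035.70| = 3351.13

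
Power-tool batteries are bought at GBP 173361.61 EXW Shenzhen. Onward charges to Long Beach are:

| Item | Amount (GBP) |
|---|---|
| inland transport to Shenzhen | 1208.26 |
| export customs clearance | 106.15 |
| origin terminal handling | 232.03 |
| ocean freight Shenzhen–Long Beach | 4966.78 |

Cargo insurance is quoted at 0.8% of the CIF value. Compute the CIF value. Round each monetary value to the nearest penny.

Let C be the CIF value. C = EXW price + pre-shipment costs + freight + 0.8% × C
C − 0.8% × C = 173361.61 + 1208.26 + 106.15 + 232.03 + 4966.78
0.992 × C = 179874.83
C = 179874.83 / 0.992 = 181325.43
Insurance premium = 0.8% × 181325.43 = 1450.60

CIF value: GBP 181325.43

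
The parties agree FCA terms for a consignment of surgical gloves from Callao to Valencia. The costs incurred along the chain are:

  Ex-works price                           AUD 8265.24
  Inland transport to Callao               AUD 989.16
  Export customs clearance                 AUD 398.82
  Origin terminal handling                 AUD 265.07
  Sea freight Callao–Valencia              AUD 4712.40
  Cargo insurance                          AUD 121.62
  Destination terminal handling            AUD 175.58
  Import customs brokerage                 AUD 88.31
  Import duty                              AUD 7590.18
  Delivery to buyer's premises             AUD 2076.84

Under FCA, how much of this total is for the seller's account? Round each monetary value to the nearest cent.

Seller's account: AUD 9653.22

FCA: the seller delivers export-cleared goods to the carrier; the buyer bears costs from that point.
Seller's account: goods 8265.24 + inland to port 989.16 + export clearance 398.82 = 9653.22
Buyer's account: origin terminal 265.07 + freight 4712.40 + insurance 121.62 + destination terminal 175.58 + brokerage 88.31 + duty 7590.18 + delivery 2076.84 = 15030.00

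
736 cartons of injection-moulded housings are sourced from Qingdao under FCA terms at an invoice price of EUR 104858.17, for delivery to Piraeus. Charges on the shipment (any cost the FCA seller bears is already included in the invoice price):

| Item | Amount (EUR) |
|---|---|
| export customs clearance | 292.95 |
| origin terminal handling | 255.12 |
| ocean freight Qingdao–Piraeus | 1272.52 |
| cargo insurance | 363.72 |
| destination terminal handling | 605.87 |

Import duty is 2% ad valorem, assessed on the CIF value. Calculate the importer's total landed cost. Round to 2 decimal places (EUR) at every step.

Total landed cost: EUR 109490.39

FCA: the seller delivers export-cleared goods to the carrier; the buyer bears costs from that point.
Already in the invoice (seller's account under FCA): export clearance — exclude.
CIF value = FCA price + origin terminal + freight + insurance = 104858.17 + 255.12 + 1272.52 + 363.72 = 106749.53
Import duty = 106749.53 × 2% = 2134.99
Buyer bears: origin terminal 255.12 + freight 1272.52 + insurance 363.72 + destination terminal 605.87 + duty 2134.99 = 4632.22
Landed cost = invoice 104858.17 + 4632.22 = 109490.39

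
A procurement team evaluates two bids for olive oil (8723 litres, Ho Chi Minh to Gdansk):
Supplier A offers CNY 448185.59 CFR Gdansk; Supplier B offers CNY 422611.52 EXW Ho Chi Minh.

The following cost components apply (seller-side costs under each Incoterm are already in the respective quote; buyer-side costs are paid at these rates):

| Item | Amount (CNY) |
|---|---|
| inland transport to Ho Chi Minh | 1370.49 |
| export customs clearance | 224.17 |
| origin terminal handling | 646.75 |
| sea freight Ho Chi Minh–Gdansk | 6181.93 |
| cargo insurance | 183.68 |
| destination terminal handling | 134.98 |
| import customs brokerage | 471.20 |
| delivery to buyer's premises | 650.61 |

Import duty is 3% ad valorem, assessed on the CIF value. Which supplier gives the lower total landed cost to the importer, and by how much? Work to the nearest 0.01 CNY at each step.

Supplier B is cheaper by CNY 17665.25

Supplier A (CFR):
CIF value = CFR price + insurance = 448185.59 + 183.68 = 448369.27
Import duty = 448369.27 × 3% = 13451.08
Buyer bears (A): 183.68 + 134.98 + 471.20 + 650.61 = 1440.47
Landed cost (A) = invoice 448185.59 + 1440.47 + duty 13451.08 = 463077.14
Supplier B (EXW):
CIF value = EXW price + inland to port + export clearance + origin terminal + freight + insurance = 422611.52 + 1370.49 + 224.17 + 646.75 + 6181.93 + 183.68 = 431218.54
Import duty = 431218.54 × 3% = 12936.56
Buyer bears (B): 1370.49 + 224.17 + 646.75 + 6181.93 + 183.68 + 134.98 + 471.20 + 650.61 = 9863.81
Landed cost (B) = invoice 422611.52 + 9863.81 + duty 12936.56 = 445411.89
Difference = |463077.14 − 445411.89| = 17665.25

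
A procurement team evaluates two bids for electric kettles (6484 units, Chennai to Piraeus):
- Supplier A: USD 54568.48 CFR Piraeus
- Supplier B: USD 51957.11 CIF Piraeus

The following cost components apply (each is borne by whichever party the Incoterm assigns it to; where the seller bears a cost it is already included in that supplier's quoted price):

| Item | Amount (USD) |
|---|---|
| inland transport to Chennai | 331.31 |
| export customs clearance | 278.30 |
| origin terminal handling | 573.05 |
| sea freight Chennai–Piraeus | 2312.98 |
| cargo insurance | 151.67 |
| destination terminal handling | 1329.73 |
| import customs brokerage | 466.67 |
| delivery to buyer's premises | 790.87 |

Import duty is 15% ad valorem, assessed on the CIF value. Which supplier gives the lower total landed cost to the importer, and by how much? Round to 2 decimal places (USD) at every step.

Supplier B is cheaper by USD 3177.49

Supplier A (CFR):
CIF value = CFR price + insurance = 54568.48 + 151.67 = 54720.15
Import duty = 54720.15 × 15% = 8208.02
Buyer bears (A): 151.67 + 1329.73 + 466.67 + 790.87 = 2738.94
Landed cost (A) = invoice 54568.48 + 2738.94 + duty 8208.02 = 65515.44
Supplier B (CIF):
The CIF price already equals the CIF value: 51957.11
Import duty = 51957.11 × 15% = 7793.57
Buyer bears (B): 1329.73 + 466.67 + 790.87 = 2587.27
Landed cost (B) = invoice 51957.11 + 2587.27 + duty 7793.57 = 62337.95
Difference = |65515.44 − 62337.95| = 3177.49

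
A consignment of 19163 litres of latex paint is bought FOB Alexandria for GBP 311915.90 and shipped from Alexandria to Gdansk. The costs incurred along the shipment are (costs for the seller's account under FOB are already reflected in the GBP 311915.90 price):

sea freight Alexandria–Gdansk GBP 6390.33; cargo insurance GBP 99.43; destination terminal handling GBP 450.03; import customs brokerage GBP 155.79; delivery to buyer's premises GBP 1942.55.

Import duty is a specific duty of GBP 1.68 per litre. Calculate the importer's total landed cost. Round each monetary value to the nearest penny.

Total landed cost: GBP 353147.87

FOB: the seller bears costs until goods are on board at the origin port; the buyer bears freight, insurance and all costs thereafter.
CIF value = FOB price + freight + insurance = 311915.90 + 6390.33 + 99.43 = 318405.66
Import duty = 19163 × 1.68 = 32193.84
Buyer bears: freight 6390.33 + insurance 99.43 + destination terminal 450.03 + brokerage 155.79 + delivery 1942.55 + duty 32193.84 = 41231.97
Landed cost = invoice 311915.90 + 41231.97 = 353147.87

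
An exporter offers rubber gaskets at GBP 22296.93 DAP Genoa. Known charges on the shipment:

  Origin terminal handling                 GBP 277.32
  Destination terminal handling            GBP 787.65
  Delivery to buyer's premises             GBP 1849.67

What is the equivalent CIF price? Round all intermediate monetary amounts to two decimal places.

CIF price: GBP 19659.61

Not relevant to the conversion: origin terminal — on the seller under both DAP and CIF; already in the DAP price and stays in the CIF price.
From DAP to CIF, the seller no longer bears: destination terminal, delivery.
CIF price = 22296.93 − 787.65 − 1849.67 = 19659.61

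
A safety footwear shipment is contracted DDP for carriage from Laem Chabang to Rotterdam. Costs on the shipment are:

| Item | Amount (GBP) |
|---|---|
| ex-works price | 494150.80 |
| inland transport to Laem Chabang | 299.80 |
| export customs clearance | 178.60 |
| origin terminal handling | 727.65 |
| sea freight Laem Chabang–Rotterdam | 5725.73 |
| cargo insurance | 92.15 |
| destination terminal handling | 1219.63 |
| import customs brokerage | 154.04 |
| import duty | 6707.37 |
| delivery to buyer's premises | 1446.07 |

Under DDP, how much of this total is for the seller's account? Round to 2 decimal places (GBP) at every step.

Seller's account: GBP 510701.84

DDP: the seller bears all costs including import duty.
Seller's account: goods 494150.80 + inland to port 299.80 + export clearance 178.60 + origin terminal 727.65 + freight 5725.73 + insurance 92.15 + destination terminal 1219.63 + brokerage 154.04 + duty 6707.37 + delivery 1446.07 = 510701.84
Buyer's account: 0.00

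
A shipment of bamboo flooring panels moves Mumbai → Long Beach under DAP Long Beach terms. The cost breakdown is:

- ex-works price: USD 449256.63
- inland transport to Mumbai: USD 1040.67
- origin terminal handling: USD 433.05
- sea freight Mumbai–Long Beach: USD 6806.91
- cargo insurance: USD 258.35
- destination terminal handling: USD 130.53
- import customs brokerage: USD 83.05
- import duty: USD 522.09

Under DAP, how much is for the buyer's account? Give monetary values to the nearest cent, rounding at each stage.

DAP: the seller bears all costs to the named destination except import duty and clearance.
Seller's account: goods 449256.63 + inland to port 1040.67 + origin terminal 433.05 + freight 6806.91 + insurance 258.35 + destination terminal 130.53 = 457926.14
Buyer's account: brokerage 83.05 + duty 522.09 = 605.14

Buyer's account: USD 605.14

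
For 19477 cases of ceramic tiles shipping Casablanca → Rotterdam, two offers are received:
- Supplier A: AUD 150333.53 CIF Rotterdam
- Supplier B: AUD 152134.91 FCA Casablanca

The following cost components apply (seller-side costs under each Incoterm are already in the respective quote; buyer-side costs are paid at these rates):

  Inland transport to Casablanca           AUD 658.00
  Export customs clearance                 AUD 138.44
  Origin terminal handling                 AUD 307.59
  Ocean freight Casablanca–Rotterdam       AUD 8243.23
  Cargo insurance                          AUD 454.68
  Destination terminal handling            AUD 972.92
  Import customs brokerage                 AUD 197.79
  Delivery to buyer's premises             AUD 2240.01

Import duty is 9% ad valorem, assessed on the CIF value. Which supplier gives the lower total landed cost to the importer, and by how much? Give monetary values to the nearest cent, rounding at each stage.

Supplier A (CIF):
The CIF price already equals the CIF value: 150333.53
Import duty = 150333.53 × 9% = 13530.02
Buyer bears (A): 972.92 + 197.79 + 2240.01 = 3410.72
Landed cost (A) = invoice 150333.53 + 3410.72 + duty 13530.02 = 167274.27
Supplier B (FCA):
CIF value = FCA price + origin terminal + freight + insurance = 152134.91 + 307.59 + 8243.23 + 454.68 = 161140.41
Import duty = 161140.41 × 9% = 14502.64
Buyer bears (B): 307.59 + 8243.23 + 454.68 + 972.92 + 197.79 + 2240.01 = 12416.22
Landed cost (B) = invoice 152134.91 + 12416.22 + duty 14502.64 = 179053.77
Difference = |167274.27 − 179053.77| = 11779.50

Supplier A is cheaper by AUD 11779.50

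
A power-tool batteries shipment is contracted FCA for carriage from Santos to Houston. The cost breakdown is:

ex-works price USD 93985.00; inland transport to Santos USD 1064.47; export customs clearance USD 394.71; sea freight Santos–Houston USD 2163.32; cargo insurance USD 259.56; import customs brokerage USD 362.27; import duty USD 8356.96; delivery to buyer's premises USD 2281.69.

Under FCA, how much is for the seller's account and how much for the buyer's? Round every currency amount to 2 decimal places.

FCA: the seller delivers export-cleared goods to the carrier; the buyer bears costs from that point.
Seller's account: goods 93985.00 + inland to port 1064.47 + export clearance 394.71 = 95444.18
Buyer's account: freight 2163.32 + insurance 259.56 + brokerage 362.27 + duty 8356.96 + delivery 2281.69 = 13423.80

Seller: USD 95444.18; buyer: USD 13423.80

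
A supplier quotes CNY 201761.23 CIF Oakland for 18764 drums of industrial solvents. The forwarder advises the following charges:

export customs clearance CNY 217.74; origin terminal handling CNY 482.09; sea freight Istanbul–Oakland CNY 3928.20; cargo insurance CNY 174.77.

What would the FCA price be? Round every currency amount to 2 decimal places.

FCA price: CNY 197176.17

Not relevant to the conversion: export clearance — on the seller under both CIF and FCA; already in the CIF price and stays in the FCA price.
From CIF to FCA, the seller no longer bears: origin terminal, freight, insurance.
FCA price = 201761.23 − 482.09 − 3928.20 − 174.77 = 197176.17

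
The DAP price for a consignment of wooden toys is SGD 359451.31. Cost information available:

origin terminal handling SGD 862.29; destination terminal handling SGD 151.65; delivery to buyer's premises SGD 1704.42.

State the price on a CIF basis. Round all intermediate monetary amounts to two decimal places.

CIF price: SGD 357595.24

Not relevant to the conversion: origin terminal — on the seller under both DAP and CIF; already in the DAP price and stays in the CIF price.
From DAP to CIF, the seller no longer bears: destination terminal, delivery.
CIF price = 359451.31 − 151.65 − 1704.42 = 357595.24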